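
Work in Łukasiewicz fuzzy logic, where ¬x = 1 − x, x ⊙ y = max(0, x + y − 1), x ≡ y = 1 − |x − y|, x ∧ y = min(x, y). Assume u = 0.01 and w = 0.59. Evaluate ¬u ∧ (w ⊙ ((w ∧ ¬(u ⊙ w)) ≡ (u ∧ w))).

0.01

¬u = 1 − 0.01 = 0.99
u ⊙ w = max(0, 0.01 + 0.59 − 1) = max(0, -0.40) = 0.00
¬(u ⊙ w) = 1 − 0.00 = 1.00
w ∧ ¬(u ⊙ w) = min(0.59, 1.00) = 0.59
u ∧ w = min(0.01, 0.59) = 0.01
(w ∧ ¬(u ⊙ w)) ≡ (u ∧ w) = 1 − |0.59 − 0.01| = 1 − 0.58 = 0.42
w ⊙ ((w ∧ ¬(u ⊙ w)) ≡ (u ∧ w)) = max(0, 0.59 + 0.42 − 1) = max(0, 0.01) = 0.01
¬u ∧ (w ⊙ ((w ∧ ¬(u ⊙ w)) ≡ (u ∧ w))) = min(0.99, 0.01) = 0.01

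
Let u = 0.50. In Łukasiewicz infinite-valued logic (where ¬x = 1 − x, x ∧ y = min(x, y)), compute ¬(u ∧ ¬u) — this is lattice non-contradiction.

¬u = 1 − 0.50 = 0.50
u ∧ ¬u = min(0.50, 0.50) = 0.50
¬(u ∧ ¬u) = 1 − 0.50 = 0.50
(The value 0.50 < 1 shows this instance is not satisfied; not a Ł∞-tautology — its value is 1 − min(a, 1−a).)

0.50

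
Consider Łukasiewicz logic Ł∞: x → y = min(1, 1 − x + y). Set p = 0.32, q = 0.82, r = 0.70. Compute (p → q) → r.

0.70

p → q = min(1, 1 − 0.32 + 0.82) = min(1, 1.50) = 1.00
(p → q) → r = min(1, 1 − 1.00 + 0.70) = min(1, 0.70) = 0.70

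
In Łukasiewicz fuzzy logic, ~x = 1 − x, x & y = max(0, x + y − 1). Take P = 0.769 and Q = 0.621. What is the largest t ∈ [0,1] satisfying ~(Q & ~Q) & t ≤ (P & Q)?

~Q = 1 − 0.621 = 0.379
Q & ~Q = max(0, 0.621 + 0.379 − 1) = max(0, 0.000) = 0.000
~(Q & ~Q) = 1 − 0.000 = 1.000
So the left factor is ~(Q & ~Q) = 1.000.
P & Q = max(0, 0.769 + 0.621 − 1) = max(0, 0.390) = 0.390
So the right-hand bound is P & Q = 0.390.
The residuum of the Łukasiewicz t-norm gives the supremum: min(1, 1 − 1.000 + 0.390).
1 − 1.000 + 0.390 = 0.390, so t = min(1, 0.390) = 0.390.
Check: 1.000 & 0.390 = max(0, 0.390) = 0.390 ≤ 0.390.

0.390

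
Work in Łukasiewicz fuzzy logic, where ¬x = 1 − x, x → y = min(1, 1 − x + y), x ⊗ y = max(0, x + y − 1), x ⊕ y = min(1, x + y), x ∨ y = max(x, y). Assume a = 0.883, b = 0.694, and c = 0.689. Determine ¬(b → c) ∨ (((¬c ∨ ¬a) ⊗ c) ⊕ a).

0.883

b → c = min(1, 1 − 0.694 + 0.689) = min(1, 0.995) = 0.995
¬(b → c) = 1 − 0.995 = 0.005
¬c = 1 − 0.689 = 0.311
¬a = 1 − 0.883 = 0.117
¬c ∨ ¬a = max(0.311, 0.117) = 0.311
(¬c ∨ ¬a) ⊗ c = max(0, 0.311 + 0.689 − 1) = max(0, 0.000) = 0.000
((¬c ∨ ¬a) ⊗ c) ⊕ a = min(1, 0.000 + 0.883) = min(1, 0.883) = 0.883
¬(b → c) ∨ (((¬c ∨ ¬a) ⊗ c) ⊕ a) = max(0.005, 0.883) = 0.883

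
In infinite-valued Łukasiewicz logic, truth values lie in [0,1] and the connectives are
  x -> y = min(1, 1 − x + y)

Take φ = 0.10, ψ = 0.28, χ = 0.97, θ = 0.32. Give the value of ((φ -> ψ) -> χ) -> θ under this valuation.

0.35

φ -> ψ = min(1, 1 − 0.10 + 0.28) = min(1, 1.18) = 1.00
(φ -> ψ) -> χ = min(1, 1 − 1.00 + 0.97) = min(1, 0.97) = 0.97
((φ -> ψ) -> χ) -> θ = min(1, 1 − 0.97 + 0.32) = min(1, 0.35) = 0.35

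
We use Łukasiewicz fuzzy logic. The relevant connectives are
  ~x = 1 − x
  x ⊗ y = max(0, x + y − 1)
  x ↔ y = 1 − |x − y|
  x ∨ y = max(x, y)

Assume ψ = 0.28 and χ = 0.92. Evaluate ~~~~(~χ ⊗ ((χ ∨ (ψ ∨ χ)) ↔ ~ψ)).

0.00

~χ = 1 − 0.92 = 0.08
ψ ∨ χ = max(0.28, 0.92) = 0.92
χ ∨ (ψ ∨ χ) = max(0.92, 0.92) = 0.92
~ψ = 1 − 0.28 = 0.72
(χ ∨ (ψ ∨ χ)) ↔ ~ψ = 1 − |0.92 − 0.72| = 1 − 0.20 = 0.80
~χ ⊗ ((χ ∨ (ψ ∨ χ)) ↔ ~ψ) = max(0, 0.08 + 0.80 − 1) = max(0, -0.12) = 0.00
~(~χ ⊗ ((χ ∨ (ψ ∨ χ)) ↔ ~ψ)) = 1 − 0.00 = 1.00
~~(~χ ⊗ ((χ ∨ (ψ ∨ χ)) ↔ ~ψ)) = 1 − 1.00 = 0.00
~~~(~χ ⊗ ((χ ∨ (ψ ∨ χ)) ↔ ~ψ)) = 1 − 0.00 = 1.00
~~~~(~χ ⊗ ((χ ∨ (ψ ∨ χ)) ↔ ~ψ)) = 1 − 1.00 = 0.00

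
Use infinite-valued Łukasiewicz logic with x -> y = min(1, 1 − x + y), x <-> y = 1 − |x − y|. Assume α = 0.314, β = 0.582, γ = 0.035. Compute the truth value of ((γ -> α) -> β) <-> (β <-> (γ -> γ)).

γ -> α = min(1, 1 − 0.035 + 0.314) = min(1, 1.279) = 1.000
(γ -> α) -> β = min(1, 1 − 1.000 + 0.582) = min(1, 0.582) = 0.582
γ -> γ = min(1, 1 − 0.035 + 0.035) = min(1, 1.000) = 1.000
β <-> (γ -> γ) = 1 − |0.582 − 1.000| = 1 − 0.418 = 0.582
((γ -> α) -> β) <-> (β <-> (γ -> γ)) = 1 − |0.582 − 0.582| = 1 − 0.000 = 1.000

1.000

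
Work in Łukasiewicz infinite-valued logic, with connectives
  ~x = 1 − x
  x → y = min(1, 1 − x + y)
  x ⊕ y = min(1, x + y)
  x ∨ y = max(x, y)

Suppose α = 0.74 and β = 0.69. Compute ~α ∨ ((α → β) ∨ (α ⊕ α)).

~α = 1 − 0.74 = 0.26
α → β = min(1, 1 − 0.74 + 0.69) = min(1, 0.95) = 0.95
α ⊕ α = min(1, 0.74 + 0.74) = min(1, 1.48) = 1.00
(α → β) ∨ (α ⊕ α) = max(0.95, 1.00) = 1.00
~α ∨ ((α → β) ∨ (α ⊕ α)) = max(0.26, 1.00) = 1.00

1.00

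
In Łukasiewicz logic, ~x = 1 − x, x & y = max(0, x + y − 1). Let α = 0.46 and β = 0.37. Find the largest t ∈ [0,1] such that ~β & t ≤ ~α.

~β = 1 − 0.37 = 0.63
So the left factor is ~β = 0.63.
~α = 1 − 0.46 = 0.54
So the right-hand bound is ~α = 0.54.
The residuum of the Łukasiewicz t-norm gives the supremum: min(1, 1 − 0.63 + 0.54).
1 − 0.63 + 0.54 = 0.91, so t = min(1, 0.91) = 0.91.
Check: 0.63 & 0.91 = max(0, 0.54) = 0.54 ≤ 0.54.

0.91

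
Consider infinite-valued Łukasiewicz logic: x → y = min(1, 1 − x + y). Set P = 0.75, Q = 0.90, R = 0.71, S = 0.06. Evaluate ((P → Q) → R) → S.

0.35

P → Q = min(1, 1 − 0.75 + 0.90) = min(1, 1.15) = 1.00
(P → Q) → R = min(1, 1 − 1.00 + 0.71) = min(1, 0.71) = 0.71
((P → Q) → R) → S = min(1, 1 − 0.71 + 0.06) = min(1, 0.35) = 0.35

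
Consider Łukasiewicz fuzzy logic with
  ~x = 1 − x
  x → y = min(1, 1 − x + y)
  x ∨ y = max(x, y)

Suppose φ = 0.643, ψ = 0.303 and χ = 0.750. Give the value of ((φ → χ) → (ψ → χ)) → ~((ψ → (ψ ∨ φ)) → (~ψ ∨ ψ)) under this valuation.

φ → χ = min(1, 1 − 0.643 + 0.750) = min(1, 1.107) = 1.000
ψ → χ = min(1, 1 − 0.303 + 0.750) = min(1, 1.447) = 1.000
(φ → χ) → (ψ → χ) = min(1, 1 − 1.000 + 1.000) = min(1, 1.000) = 1.000
ψ ∨ φ = max(0.303, 0.643) = 0.643
ψ → (ψ ∨ φ) = min(1, 1 − 0.303 + 0.643) = min(1, 1.340) = 1.000
~ψ = 1 − 0.303 = 0.697
~ψ ∨ ψ = max(0.697, 0.303) = 0.697
(ψ → (ψ ∨ φ)) → (~ψ ∨ ψ) = min(1, 1 − 1.000 + 0.697) = min(1, 0.697) = 0.697
~((ψ → (ψ ∨ φ)) → (~ψ ∨ ψ)) = 1 − 0.697 = 0.303
((φ → χ) → (ψ → χ)) → ~((ψ → (ψ ∨ φ)) → (~ψ ∨ ψ)) = min(1, 1 − 1.000 + 0.303) = min(1, 0.303) = 0.303

0.303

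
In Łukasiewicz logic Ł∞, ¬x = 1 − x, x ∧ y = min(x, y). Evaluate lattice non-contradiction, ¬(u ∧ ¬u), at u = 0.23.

¬u = 1 − 0.23 = 0.77
u ∧ ¬u = min(0.23, 0.77) = 0.23
¬(u ∧ ¬u) = 1 − 0.23 = 0.77
(The value 0.77 < 1 shows this instance is not satisfied; not a Ł∞-tautology — its value is 1 − min(a, 1−a).)

0.77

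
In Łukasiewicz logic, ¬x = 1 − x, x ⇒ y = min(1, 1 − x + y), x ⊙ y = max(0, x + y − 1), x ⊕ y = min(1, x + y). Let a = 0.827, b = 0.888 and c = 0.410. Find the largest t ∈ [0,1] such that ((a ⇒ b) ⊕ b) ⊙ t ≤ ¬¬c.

a ⇒ b = min(1, 1 − 0.827 + 0.888) = min(1, 1.061) = 1.000
(a ⇒ b) ⊕ b = min(1, 1.000 + 0.888) = min(1, 1.888) = 1.000
So the left factor is (a ⇒ b) ⊕ b = 1.000.
¬c = 1 − 0.410 = 0.590
¬¬c = 1 − 0.590 = 0.410
So the right-hand bound is ¬¬c = 0.410.
The residuum of the Łukasiewicz t-norm gives the supremum: min(1, 1 − 1.000 + 0.410).
1 − 1.000 + 0.410 = 0.410, so t = min(1, 0.410) = 0.410.
Check: 1.000 ⊙ 0.410 = max(0, 0.410) = 0.410 ≤ 0.410.

0.410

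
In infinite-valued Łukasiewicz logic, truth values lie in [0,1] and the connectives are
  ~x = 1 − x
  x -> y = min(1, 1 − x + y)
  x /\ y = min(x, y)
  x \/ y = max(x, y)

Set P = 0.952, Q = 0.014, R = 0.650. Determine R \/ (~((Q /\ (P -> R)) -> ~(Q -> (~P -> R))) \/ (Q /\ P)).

0.650

P -> R = min(1, 1 − 0.952 + 0.650) = min(1, 0.698) = 0.698
Q /\ (P -> R) = min(0.014, 0.698) = 0.014
~P = 1 − 0.952 = 0.048
~P -> R = min(1, 1 − 0.048 + 0.650) = min(1, 1.602) = 1.000
Q -> (~P -> R) = min(1, 1 − 0.014 + 1.000) = min(1, 1.986) = 1.000
~(Q -> (~P -> R)) = 1 − 1.000 = 0.000
(Q /\ (P -> R)) -> ~(Q -> (~P -> R)) = min(1, 1 − 0.014 + 0.000) = min(1, 0.986) = 0.986
~((Q /\ (P -> R)) -> ~(Q -> (~P -> R))) = 1 − 0.986 = 0.014
Q /\ P = min(0.014, 0.952) = 0.014
~((Q /\ (P -> R)) -> ~(Q -> (~P -> R))) \/ (Q /\ P) = max(0.014, 0.014) = 0.014
R \/ (~((Q /\ (P -> R)) -> ~(Q -> (~P -> R))) \/ (Q /\ P)) = max(0.650, 0.014) = 0.650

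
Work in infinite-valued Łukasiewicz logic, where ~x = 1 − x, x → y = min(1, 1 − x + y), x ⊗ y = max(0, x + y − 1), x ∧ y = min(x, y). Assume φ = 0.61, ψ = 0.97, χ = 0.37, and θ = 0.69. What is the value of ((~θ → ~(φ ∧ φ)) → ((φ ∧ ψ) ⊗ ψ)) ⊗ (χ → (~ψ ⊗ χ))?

0.21

~θ = 1 − 0.69 = 0.31
φ ∧ φ = min(0.61, 0.61) = 0.61
~(φ ∧ φ) = 1 − 0.61 = 0.39
~θ → ~(φ ∧ φ) = min(1, 1 − 0.31 + 0.39) = min(1, 1.08) = 1.00
φ ∧ ψ = min(0.61, 0.97) = 0.61
(φ ∧ ψ) ⊗ ψ = max(0, 0.61 + 0.97 − 1) = max(0, 0.58) = 0.58
(~θ → ~(φ ∧ φ)) → ((φ ∧ ψ) ⊗ ψ) = min(1, 1 − 1.00 + 0.58) = min(1, 0.58) = 0.58
~ψ = 1 − 0.97 = 0.03
~ψ ⊗ χ = max(0, 0.03 + 0.37 − 1) = max(0, -0.60) = 0.00
χ → (~ψ ⊗ χ) = min(1, 1 − 0.37 + 0.00) = min(1, 0.63) = 0.63
((~θ → ~(φ ∧ φ)) → ((φ ∧ ψ) ⊗ ψ)) ⊗ (χ → (~ψ ⊗ χ)) = max(0, 0.58 + 0.63 − 1) = max(0, 0.21) = 0.21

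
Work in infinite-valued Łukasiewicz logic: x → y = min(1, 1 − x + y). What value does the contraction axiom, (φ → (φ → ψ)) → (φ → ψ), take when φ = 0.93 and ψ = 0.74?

φ → ψ = min(1, 1 − 0.93 + 0.74) = min(1, 0.81) = 0.81
φ → (φ → ψ) = min(1, 1 − 0.93 + 0.81) = min(1, 0.88) = 0.88
(φ → (φ → ψ)) → (φ → ψ) = min(1, 1 − 0.88 + 0.81) = min(1, 0.93) = 0.93
(The value 0.93 < 1 shows this instance is not satisfied; fails in Ł∞ (the t-norm is not idempotent).)

0.93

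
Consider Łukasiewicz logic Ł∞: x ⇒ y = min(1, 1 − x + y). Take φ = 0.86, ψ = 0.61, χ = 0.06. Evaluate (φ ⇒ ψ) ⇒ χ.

φ ⇒ ψ = min(1, 1 − 0.86 + 0.61) = min(1, 0.75) = 0.75
(φ ⇒ ψ) ⇒ χ = min(1, 1 − 0.75 + 0.06) = min(1, 0.31) = 0.31

0.31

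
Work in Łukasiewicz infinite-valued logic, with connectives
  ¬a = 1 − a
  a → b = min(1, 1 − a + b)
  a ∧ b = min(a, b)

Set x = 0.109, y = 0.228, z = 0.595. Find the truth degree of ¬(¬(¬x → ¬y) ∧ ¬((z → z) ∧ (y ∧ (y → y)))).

¬x = 1 − 0.109 = 0.891
¬y = 1 − 0.228 = 0.772
¬x → ¬y = min(1, 1 − 0.891 + 0.772) = min(1, 0.881) = 0.881
¬(¬x → ¬y) = 1 − 0.881 = 0.119
z → z = min(1, 1 − 0.595 + 0.595) = min(1, 1.000) = 1.000
y → y = min(1, 1 − 0.228 + 0.228) = min(1, 1.000) = 1.000
y ∧ (y → y) = min(0.228, 1.000) = 0.228
(z → z) ∧ (y ∧ (y → y)) = min(1.000, 0.228) = 0.228
¬((z → z) ∧ (y ∧ (y → y))) = 1 − 0.228 = 0.772
¬(¬x → ¬y) ∧ ¬((z → z) ∧ (y ∧ (y → y))) = min(0.119, 0.772) = 0.119
¬(¬(¬x → ¬y) ∧ ¬((z → z) ∧ (y ∧ (y → y)))) = 1 − 0.119 = 0.881

0.881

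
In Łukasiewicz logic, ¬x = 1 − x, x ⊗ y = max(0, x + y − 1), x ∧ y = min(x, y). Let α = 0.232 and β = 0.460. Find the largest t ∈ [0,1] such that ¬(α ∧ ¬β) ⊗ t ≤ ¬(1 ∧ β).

0.772

¬β = 1 − 0.460 = 0.540
α ∧ ¬β = min(0.232, 0.540) = 0.232
¬(α ∧ ¬β) = 1 − 0.232 = 0.768
So the left factor is ¬(α ∧ ¬β) = 0.768.
1 ∧ β = min(1.000, 0.460) = 0.460
¬(1 ∧ β) = 1 − 0.460 = 0.540
So the right-hand bound is ¬(1 ∧ β) = 0.540.
The residuum of the Łukasiewicz t-norm gives the supremum: min(1, 1 − 0.768 + 0.540).
1 − 0.768 + 0.540 = 0.772, so t = min(1, 0.772) = 0.772.
Check: 0.768 ⊗ 0.772 = max(0, 0.540) = 0.540 ≤ 0.540.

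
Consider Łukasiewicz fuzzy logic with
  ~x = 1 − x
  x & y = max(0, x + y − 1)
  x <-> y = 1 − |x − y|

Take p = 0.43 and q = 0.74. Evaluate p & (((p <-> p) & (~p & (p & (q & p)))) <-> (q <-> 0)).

0.17

p <-> p = 1 − |0.43 − 0.43| = 1 − 0.00 = 1.00
~p = 1 − 0.43 = 0.57
q & p = max(0, 0.74 + 0.43 − 1) = max(0, 0.17) = 0.17
p & (q & p) = max(0, 0.43 + 0.17 − 1) = max(0, -0.40) = 0.00
~p & (p & (q & p)) = max(0, 0.57 + 0.00 − 1) = max(0, -0.43) = 0.00
(p <-> p) & (~p & (p & (q & p))) = max(0, 1.00 + 0.00 − 1) = max(0, 0.00) = 0.00
q <-> 0 = 1 − |0.74 − 0.00| = 1 − 0.74 = 0.26
((p <-> p) & (~p & (p & (q & p)))) <-> (q <-> 0) = 1 − |0.00 − 0.26| = 1 − 0.26 = 0.74
p & (((p <-> p) & (~p & (p & (q & p)))) <-> (q <-> 0)) = max(0, 0.43 + 0.74 − 1) = max(0, 0.17) = 0.17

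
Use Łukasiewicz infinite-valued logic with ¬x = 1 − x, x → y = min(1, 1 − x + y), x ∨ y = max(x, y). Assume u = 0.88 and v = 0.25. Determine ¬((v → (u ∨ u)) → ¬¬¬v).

0.25

u ∨ u = max(0.88, 0.88) = 0.88
v → (u ∨ u) = min(1, 1 − 0.25 + 0.88) = min(1, 1.63) = 1.00
¬v = 1 − 0.25 = 0.75
¬¬v = 1 − 0.75 = 0.25
¬¬¬v = 1 − 0.25 = 0.75
(v → (u ∨ u)) → ¬¬¬v = min(1, 1 − 1.00 + 0.75) = min(1, 0.75) = 0.75
¬((v → (u ∨ u)) → ¬¬¬v) = 1 − 0.75 = 0.25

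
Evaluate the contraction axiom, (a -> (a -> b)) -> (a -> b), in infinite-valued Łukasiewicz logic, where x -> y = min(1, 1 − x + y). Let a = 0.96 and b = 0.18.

0.96

a -> b = min(1, 1 − 0.96 + 0.18) = min(1, 0.22) = 0.22
a -> (a -> b) = min(1, 1 − 0.96 + 0.22) = min(1, 0.26) = 0.26
(a -> (a -> b)) -> (a -> b) = min(1, 1 − 0.26 + 0.22) = min(1, 0.96) = 0.96
(The value 0.96 < 1 shows this instance is not satisfied; fails in Ł∞ (the t-norm is not idempotent).)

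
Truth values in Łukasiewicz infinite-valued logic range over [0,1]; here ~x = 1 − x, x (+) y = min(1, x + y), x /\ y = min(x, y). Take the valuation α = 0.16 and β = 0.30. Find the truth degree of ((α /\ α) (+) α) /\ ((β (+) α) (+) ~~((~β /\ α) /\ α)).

α /\ α = min(0.16, 0.16) = 0.16
(α /\ α) (+) α = min(1, 0.16 + 0.16) = min(1, 0.32) = 0.32
β (+) α = min(1, 0.30 + 0.16) = min(1, 0.46) = 0.46
~β = 1 − 0.30 = 0.70
~β /\ α = min(0.70, 0.16) = 0.16
(~β /\ α) /\ α = min(0.16, 0.16) = 0.16
~((~β /\ α) /\ α) = 1 − 0.16 = 0.84
~~((~β /\ α) /\ α) = 1 − 0.84 = 0.16
(β (+) α) (+) ~~((~β /\ α) /\ α) = min(1, 0.46 + 0.16) = min(1, 0.62) = 0.62
((α /\ α) (+) α) /\ ((β (+) α) (+) ~~((~β /\ α) /\ α)) = min(0.32, 0.62) = 0.32

0.32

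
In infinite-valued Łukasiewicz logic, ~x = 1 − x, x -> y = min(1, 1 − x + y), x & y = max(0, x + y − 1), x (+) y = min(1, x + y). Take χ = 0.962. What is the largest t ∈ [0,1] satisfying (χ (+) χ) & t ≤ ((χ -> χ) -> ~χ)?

0.038

χ (+) χ = min(1, 0.962 + 0.962) = min(1, 1.924) = 1.000
So the left factor is χ (+) χ = 1.000.
χ -> χ = min(1, 1 − 0.962 + 0.962) = min(1, 1.000) = 1.000
~χ = 1 − 0.962 = 0.038
(χ -> χ) -> ~χ = min(1, 1 − 1.000 + 0.038) = min(1, 0.038) = 0.038
So the right-hand bound is (χ -> χ) -> ~χ = 0.038.
The residuum of the Łukasiewicz t-norm gives the supremum: min(1, 1 − 1.000 + 0.038).
1 − 1.000 + 0.038 = 0.038, so t = min(1, 0.038) = 0.038.
Check: 1.000 & 0.038 = max(0, 0.038) = 0.038 ≤ 0.038.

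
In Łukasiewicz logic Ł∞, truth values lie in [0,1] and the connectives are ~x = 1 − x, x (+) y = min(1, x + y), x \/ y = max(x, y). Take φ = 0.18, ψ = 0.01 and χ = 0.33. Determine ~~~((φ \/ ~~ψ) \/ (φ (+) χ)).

0.49

~ψ = 1 − 0.01 = 0.99
~~ψ = 1 − 0.99 = 0.01
φ \/ ~~ψ = max(0.18, 0.01) = 0.18
φ (+) χ = min(1, 0.18 + 0.33) = min(1, 0.51) = 0.51
(φ \/ ~~ψ) \/ (φ (+) χ) = max(0.18, 0.51) = 0.51
~((φ \/ ~~ψ) \/ (φ (+) χ)) = 1 − 0.51 = 0.49
~~((φ \/ ~~ψ) \/ (φ (+) χ)) = 1 − 0.49 = 0.51
~~~((φ \/ ~~ψ) \/ (φ (+) χ)) = 1 − 0.51 = 0.49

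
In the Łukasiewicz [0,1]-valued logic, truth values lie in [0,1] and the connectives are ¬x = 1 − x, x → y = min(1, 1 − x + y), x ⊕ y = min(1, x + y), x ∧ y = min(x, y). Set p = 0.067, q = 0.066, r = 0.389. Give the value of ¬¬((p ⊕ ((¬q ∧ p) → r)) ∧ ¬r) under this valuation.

0.611

¬q = 1 − 0.066 = 0.934
¬q ∧ p = min(0.934, 0.067) = 0.067
(¬q ∧ p) → r = min(1, 1 − 0.067 + 0.389) = min(1, 1.322) = 1.000
p ⊕ ((¬q ∧ p) → r) = min(1, 0.067 + 1.000) = min(1, 1.067) = 1.000
¬r = 1 − 0.389 = 0.611
(p ⊕ ((¬q ∧ p) → r)) ∧ ¬r = min(1.000, 0.611) = 0.611
¬((p ⊕ ((¬q ∧ p) → r)) ∧ ¬r) = 1 − 0.611 = 0.389
¬¬((p ⊕ ((¬q ∧ p) → r)) ∧ ¬r) = 1 − 0.389 = 0.611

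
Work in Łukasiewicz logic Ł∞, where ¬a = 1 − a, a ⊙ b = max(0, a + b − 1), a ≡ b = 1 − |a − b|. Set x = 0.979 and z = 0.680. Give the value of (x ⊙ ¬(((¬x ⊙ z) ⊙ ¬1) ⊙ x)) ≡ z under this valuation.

0.701

¬x = 1 − 0.979 = 0.021
¬x ⊙ z = max(0, 0.021 + 0.680 − 1) = max(0, -0.299) = 0.000
¬1 = 1 − 1.000 = 0.000
(¬x ⊙ z) ⊙ ¬1 = max(0, 0.000 + 0.000 − 1) = max(0, -1.000) = 0.000
((¬x ⊙ z) ⊙ ¬1) ⊙ x = max(0, 0.000 + 0.979 − 1) = max(0, -0.021) = 0.000
¬(((¬x ⊙ z) ⊙ ¬1) ⊙ x) = 1 − 0.000 = 1.000
x ⊙ ¬(((¬x ⊙ z) ⊙ ¬1) ⊙ x) = max(0, 0.979 + 1.000 − 1) = max(0, 0.979) = 0.979
(x ⊙ ¬(((¬x ⊙ z) ⊙ ¬1) ⊙ x)) ≡ z = 1 − |0.979 − 0.680| = 1 − 0.299 = 0.701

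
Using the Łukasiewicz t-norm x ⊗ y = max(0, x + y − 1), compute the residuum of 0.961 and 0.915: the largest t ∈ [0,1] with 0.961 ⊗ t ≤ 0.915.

The residuum of the Łukasiewicz t-norm gives the supremum: min(1, 1 − 0.961 + 0.915).
1 − 0.961 + 0.915 = 0.954, so t = min(1, 0.954) = 0.954.
Check: 0.961 ⊗ 0.954 = max(0, 0.915) = 0.915 ≤ 0.915.

0.954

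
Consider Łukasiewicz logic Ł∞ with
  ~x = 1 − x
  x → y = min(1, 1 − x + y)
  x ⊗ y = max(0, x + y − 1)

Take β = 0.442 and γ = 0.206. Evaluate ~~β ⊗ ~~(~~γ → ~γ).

~β = 1 − 0.442 = 0.558
~~β = 1 − 0.558 = 0.442
~γ = 1 − 0.206 = 0.794
~~γ = 1 − 0.794 = 0.206
~~γ → ~γ = min(1, 1 − 0.206 + 0.794) = min(1, 1.588) = 1.000
~(~~γ → ~γ) = 1 − 1.000 = 0.000
~~(~~γ → ~γ) = 1 − 0.000 = 1.000
~~β ⊗ ~~(~~γ → ~γ) = max(0, 0.442 + 1.000 − 1) = max(0, 0.442) = 0.442

0.442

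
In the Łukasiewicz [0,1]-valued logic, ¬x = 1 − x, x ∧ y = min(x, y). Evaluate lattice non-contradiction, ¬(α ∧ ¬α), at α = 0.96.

0.96

¬α = 1 − 0.96 = 0.04
α ∧ ¬α = min(0.96, 0.04) = 0.04
¬(α ∧ ¬α) = 1 − 0.04 = 0.96
(The value 0.96 < 1 shows this instance is not satisfied; not a Ł∞-tautology — its value is 1 − min(a, 1−a).)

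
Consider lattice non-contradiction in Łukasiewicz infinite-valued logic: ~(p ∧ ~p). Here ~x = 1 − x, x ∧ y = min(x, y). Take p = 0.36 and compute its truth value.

0.64

~p = 1 − 0.36 = 0.64
p ∧ ~p = min(0.36, 0.64) = 0.36
~(p ∧ ~p) = 1 − 0.36 = 0.64
(The value 0.64 < 1 shows this instance is not satisfied; not a Ł∞-tautology — its value is 1 − min(a, 1−a).)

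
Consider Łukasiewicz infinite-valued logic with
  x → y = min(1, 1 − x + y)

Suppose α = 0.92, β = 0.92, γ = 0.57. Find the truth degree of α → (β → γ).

β → γ = min(1, 1 − 0.92 + 0.57) = min(1, 0.65) = 0.65
α → (β → γ) = min(1, 1 − 0.92 + 0.65) = min(1, 0.73) = 0.73

0.73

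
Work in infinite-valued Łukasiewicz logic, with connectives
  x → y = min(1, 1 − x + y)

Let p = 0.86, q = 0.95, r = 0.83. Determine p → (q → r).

q → r = min(1, 1 − 0.95 + 0.83) = min(1, 0.88) = 0.88
p → (q → r) = min(1, 1 − 0.86 + 0.88) = min(1, 1.02) = 1.00

1.00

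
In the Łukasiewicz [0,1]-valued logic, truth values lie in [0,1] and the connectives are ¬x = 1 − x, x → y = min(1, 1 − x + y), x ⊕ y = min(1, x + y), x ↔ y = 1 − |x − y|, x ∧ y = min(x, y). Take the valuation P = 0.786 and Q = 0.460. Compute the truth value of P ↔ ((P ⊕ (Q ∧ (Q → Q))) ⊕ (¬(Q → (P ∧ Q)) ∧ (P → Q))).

Q → Q = min(1, 1 − 0.460 + 0.460) = min(1, 1.000) = 1.000
Q ∧ (Q → Q) = min(0.460, 1.000) = 0.460
P ⊕ (Q ∧ (Q → Q)) = min(1, 0.786 + 0.460) = min(1, 1.246) = 1.000
P ∧ Q = min(0.786, 0.460) = 0.460
Q → (P ∧ Q) = min(1, 1 − 0.460 + 0.460) = min(1, 1.000) = 1.000
¬(Q → (P ∧ Q)) = 1 − 1.000 = 0.000
P → Q = min(1, 1 − 0.786 + 0.460) = min(1, 0.674) = 0.674
¬(Q → (P ∧ Q)) ∧ (P → Q) = min(0.000, 0.674) = 0.000
(P ⊕ (Q ∧ (Q → Q))) ⊕ (¬(Q → (P ∧ Q)) ∧ (P → Q)) = min(1, 1.000 + 0.000) = min(1, 1.000) = 1.000
P ↔ ((P ⊕ (Q ∧ (Q → Q))) ⊕ (¬(Q → (P ∧ Q)) ∧ (P → Q))) = 1 − |0.786 − 1.000| = 1 − 0.214 = 0.786

0.786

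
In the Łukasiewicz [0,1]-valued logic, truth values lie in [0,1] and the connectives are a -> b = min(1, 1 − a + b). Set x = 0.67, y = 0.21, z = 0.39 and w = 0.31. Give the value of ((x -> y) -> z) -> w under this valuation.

0.46

x -> y = min(1, 1 − 0.67 + 0.21) = min(1, 0.54) = 0.54
(x -> y) -> z = min(1, 1 − 0.54 + 0.39) = min(1, 0.85) = 0.85
((x -> y) -> z) -> w = min(1, 1 − 0.85 + 0.31) = min(1, 0.46) = 0.46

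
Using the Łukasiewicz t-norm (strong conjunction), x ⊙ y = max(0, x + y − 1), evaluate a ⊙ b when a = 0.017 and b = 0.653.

0.000

a ⊙ b = max(0, 0.017 + 0.653 − 1) = max(0, -0.330) = 0.000
For comparison, the Gödel (minimum) t-norm min(x, y) would give 0.017.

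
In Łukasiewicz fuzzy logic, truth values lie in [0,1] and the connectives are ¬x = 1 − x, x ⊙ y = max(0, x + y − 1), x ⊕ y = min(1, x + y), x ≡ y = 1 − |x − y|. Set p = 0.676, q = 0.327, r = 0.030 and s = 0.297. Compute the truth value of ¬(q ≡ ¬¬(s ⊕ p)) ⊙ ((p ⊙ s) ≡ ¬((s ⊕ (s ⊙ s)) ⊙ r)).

s ⊕ p = min(1, 0.297 + 0.676) = min(1, 0.973) = 0.973
¬(s ⊕ p) = 1 − 0.973 = 0.027
¬¬(s ⊕ p) = 1 − 0.027 = 0.973
q ≡ ¬¬(s ⊕ p) = 1 − |0.327 − 0.973| = 1 − 0.646 = 0.354
¬(q ≡ ¬¬(s ⊕ p)) = 1 − 0.354 = 0.646
p ⊙ s = max(0, 0.676 + 0.297 − 1) = max(0, -0.027) = 0.000
s ⊙ s = max(0, 0.297 + 0.297 − 1) = max(0, -0.406) = 0.000
s ⊕ (s ⊙ s) = min(1, 0.297 + 0.000) = min(1, 0.297) = 0.297
(s ⊕ (s ⊙ s)) ⊙ r = max(0, 0.297 + 0.030 − 1) = max(0, -0.673) = 0.000
¬((s ⊕ (s ⊙ s)) ⊙ r) = 1 − 0.000 = 1.000
(p ⊙ s) ≡ ¬((s ⊕ (s ⊙ s)) ⊙ r) = 1 − |0.000 − 1.000| = 1 − 1.000 = 0.000
¬(q ≡ ¬¬(s ⊕ p)) ⊙ ((p ⊙ s) ≡ ¬((s ⊕ (s ⊙ s)) ⊙ r)) = max(0, 0.646 + 0.000 − 1) = max(0, -0.354) = 0.000

0.000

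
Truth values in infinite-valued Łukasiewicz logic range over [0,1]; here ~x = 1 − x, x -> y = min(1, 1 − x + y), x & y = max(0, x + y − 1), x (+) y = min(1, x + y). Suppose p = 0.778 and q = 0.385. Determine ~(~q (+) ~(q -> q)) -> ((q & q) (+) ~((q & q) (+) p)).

~q = 1 − 0.385 = 0.615
q -> q = min(1, 1 − 0.385 + 0.385) = min(1, 1.000) = 1.000
~(q -> q) = 1 − 1.000 = 0.000
~q (+) ~(q -> q) = min(1, 0.615 + 0.000) = min(1, 0.615) = 0.615
~(~q (+) ~(q -> q)) = 1 − 0.615 = 0.385
q & q = max(0, 0.385 + 0.385 − 1) = max(0, -0.230) = 0.000
(q & q) (+) p = min(1, 0.000 + 0.778) = min(1, 0.778) = 0.778
~((q & q) (+) p) = 1 − 0.778 = 0.222
(q & q) (+) ~((q & q) (+) p) = min(1, 0.000 + 0.222) = min(1, 0.222) = 0.222
~(~q (+) ~(q -> q)) -> ((q & q) (+) ~((q & q) (+) p)) = min(1, 1 − 0.385 + 0.222) = min(1, 0.837) = 0.837

0.837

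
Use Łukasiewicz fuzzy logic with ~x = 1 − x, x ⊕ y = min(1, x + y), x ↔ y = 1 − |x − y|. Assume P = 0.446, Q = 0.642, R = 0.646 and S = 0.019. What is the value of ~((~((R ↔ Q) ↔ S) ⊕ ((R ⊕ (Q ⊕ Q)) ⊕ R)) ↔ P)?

0.554

R ↔ Q = 1 − |0.646 − 0.642| = 1 − 0.004 = 0.996
(R ↔ Q) ↔ S = 1 − |0.996 − 0.019| = 1 − 0.977 = 0.023
~((R ↔ Q) ↔ S) = 1 − 0.023 = 0.977
Q ⊕ Q = min(1, 0.642 + 0.642) = min(1, 1.284) = 1.000
R ⊕ (Q ⊕ Q) = min(1, 0.646 + 1.000) = min(1, 1.646) = 1.000
(R ⊕ (Q ⊕ Q)) ⊕ R = min(1, 1.000 + 0.646) = min(1, 1.646) = 1.000
~((R ↔ Q) ↔ S) ⊕ ((R ⊕ (Q ⊕ Q)) ⊕ R) = min(1, 0.977 + 1.000) = min(1, 1.977) = 1.000
(~((R ↔ Q) ↔ S) ⊕ ((R ⊕ (Q ⊕ Q)) ⊕ R)) ↔ P = 1 − |1.000 − 0.446| = 1 − 0.554 = 0.446
~((~((R ↔ Q) ↔ S) ⊕ ((R ⊕ (Q ⊕ Q)) ⊕ R)) ↔ P) = 1 − 0.446 = 0.554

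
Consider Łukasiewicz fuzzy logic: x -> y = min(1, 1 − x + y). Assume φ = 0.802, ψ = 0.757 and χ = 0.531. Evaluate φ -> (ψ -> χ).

0.972

ψ -> χ = min(1, 1 − 0.757 + 0.531) = min(1, 0.774) = 0.774
φ -> (ψ -> χ) = min(1, 1 − 0.802 + 0.774) = min(1, 0.972) = 0.972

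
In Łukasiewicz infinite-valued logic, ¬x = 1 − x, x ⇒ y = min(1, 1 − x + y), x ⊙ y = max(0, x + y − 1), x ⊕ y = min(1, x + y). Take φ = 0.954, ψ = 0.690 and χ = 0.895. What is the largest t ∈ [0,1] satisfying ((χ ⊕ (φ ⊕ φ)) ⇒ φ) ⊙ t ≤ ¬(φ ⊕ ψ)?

φ ⊕ φ = min(1, 0.954 + 0.954) = min(1, 1.908) = 1.000
χ ⊕ (φ ⊕ φ) = min(1, 0.895 + 1.000) = min(1, 1.895) = 1.000
(χ ⊕ (φ ⊕ φ)) ⇒ φ = min(1, 1 − 1.000 + 0.954) = min(1, 0.954) = 0.954
So the left factor is (χ ⊕ (φ ⊕ φ)) ⇒ φ = 0.954.
φ ⊕ ψ = min(1, 0.954 + 0.690) = min(1, 1.644) = 1.000
¬(φ ⊕ ψ) = 1 − 1.000 = 0.000
So the right-hand bound is ¬(φ ⊕ ψ) = 0.000.
The residuum of the Łukasiewicz t-norm gives the supremum: min(1, 1 − 0.954 + 0.000).
1 − 0.954 + 0.000 = 0.046, so t = min(1, 0.046) = 0.046.
Check: 0.954 ⊙ 0.046 = max(0, 0.000) = 0.000 ≤ 0.000.

0.046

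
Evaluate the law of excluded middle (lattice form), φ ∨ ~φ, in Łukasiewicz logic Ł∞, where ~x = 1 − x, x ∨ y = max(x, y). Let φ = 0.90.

~φ = 1 − 0.90 = 0.10
φ ∨ ~φ = max(0.90, 0.10) = 0.90
(The value 0.90 < 1 shows this instance is not satisfied; not a Ł∞-tautology — its value is max(a, 1−a).)

0.90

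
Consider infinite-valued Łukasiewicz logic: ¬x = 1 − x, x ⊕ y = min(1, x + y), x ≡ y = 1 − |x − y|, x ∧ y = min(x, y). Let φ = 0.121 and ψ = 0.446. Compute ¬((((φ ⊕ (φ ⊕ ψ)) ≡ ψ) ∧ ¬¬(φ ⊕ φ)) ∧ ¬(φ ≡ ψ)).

φ ⊕ ψ = min(1, 0.121 + 0.446) = min(1, 0.567) = 0.567
φ ⊕ (φ ⊕ ψ) = min(1, 0.121 + 0.567) = min(1, 0.688) = 0.688
(φ ⊕ (φ ⊕ ψ)) ≡ ψ = 1 − |0.688 − 0.446| = 1 − 0.242 = 0.758
φ ⊕ φ = min(1, 0.121 + 0.121) = min(1, 0.242) = 0.242
¬(φ ⊕ φ) = 1 − 0.242 = 0.758
¬¬(φ ⊕ φ) = 1 − 0.758 = 0.242
((φ ⊕ (φ ⊕ ψ)) ≡ ψ) ∧ ¬¬(φ ⊕ φ) = min(0.758, 0.242) = 0.242
φ ≡ ψ = 1 − |0.121 − 0.446| = 1 − 0.325 = 0.675
¬(φ ≡ ψ) = 1 − 0.675 = 0.325
(((φ ⊕ (φ ⊕ ψ)) ≡ ψ) ∧ ¬¬(φ ⊕ φ)) ∧ ¬(φ ≡ ψ) = min(0.242, 0.325) = 0.242
¬((((φ ⊕ (φ ⊕ ψ)) ≡ ψ) ∧ ¬¬(φ ⊕ φ)) ∧ ¬(φ ≡ ψ)) = 1 − 0.242 = 0.758

0.758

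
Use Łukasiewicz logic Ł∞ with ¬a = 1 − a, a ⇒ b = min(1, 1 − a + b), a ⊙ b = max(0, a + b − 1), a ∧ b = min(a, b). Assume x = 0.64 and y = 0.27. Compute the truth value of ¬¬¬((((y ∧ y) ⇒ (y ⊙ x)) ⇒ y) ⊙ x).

0.82

y ∧ y = min(0.27, 0.27) = 0.27
y ⊙ x = max(0, 0.27 + 0.64 − 1) = max(0, -0.09) = 0.00
(y ∧ y) ⇒ (y ⊙ x) = min(1, 1 − 0.27 + 0.00) = min(1, 0.73) = 0.73
((y ∧ y) ⇒ (y ⊙ x)) ⇒ y = min(1, 1 − 0.73 + 0.27) = min(1, 0.54) = 0.54
(((y ∧ y) ⇒ (y ⊙ x)) ⇒ y) ⊙ x = max(0, 0.54 + 0.64 − 1) = max(0, 0.18) = 0.18
¬((((y ∧ y) ⇒ (y ⊙ x)) ⇒ y) ⊙ x) = 1 − 0.18 = 0.82
¬¬((((y ∧ y) ⇒ (y ⊙ x)) ⇒ y) ⊙ x) = 1 − 0.82 = 0.18
¬¬¬((((y ∧ y) ⇒ (y ⊙ x)) ⇒ y) ⊙ x) = 1 − 0.18 = 0.82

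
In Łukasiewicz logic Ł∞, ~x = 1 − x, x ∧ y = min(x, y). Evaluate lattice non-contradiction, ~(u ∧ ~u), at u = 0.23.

~u = 1 − 0.23 = 0.77
u ∧ ~u = min(0.23, 0.77) = 0.23
~(u ∧ ~u) = 1 − 0.23 = 0.77
(The value 0.77 < 1 shows this instance is not satisfied; not a Ł∞-tautology — its value is 1 − min(a, 1−a).)

0.77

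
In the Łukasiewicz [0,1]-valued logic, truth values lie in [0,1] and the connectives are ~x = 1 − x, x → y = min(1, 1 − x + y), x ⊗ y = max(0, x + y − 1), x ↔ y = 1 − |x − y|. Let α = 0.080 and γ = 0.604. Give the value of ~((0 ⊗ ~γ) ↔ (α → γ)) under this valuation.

1.000

~γ = 1 − 0.604 = 0.396
0 ⊗ ~γ = max(0, 0.000 + 0.396 − 1) = max(0, -0.604) = 0.000
α → γ = min(1, 1 − 0.080 + 0.604) = min(1, 1.524) = 1.000
(0 ⊗ ~γ) ↔ (α → γ) = 1 − |0.000 − 1.000| = 1 − 1.000 = 0.000
~((0 ⊗ ~γ) ↔ (α → γ)) = 1 − 0.000 = 1.000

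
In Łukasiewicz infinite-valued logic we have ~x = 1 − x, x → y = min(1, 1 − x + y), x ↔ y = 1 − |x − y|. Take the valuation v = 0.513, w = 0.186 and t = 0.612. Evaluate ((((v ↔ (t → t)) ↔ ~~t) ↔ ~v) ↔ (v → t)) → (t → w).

0.988

t → t = min(1, 1 − 0.612 + 0.612) = min(1, 1.000) = 1.000
v ↔ (t → t) = 1 − |0.513 − 1.000| = 1 − 0.487 = 0.513
~t = 1 − 0.612 = 0.388
~~t = 1 − 0.388 = 0.612
(v ↔ (t → t)) ↔ ~~t = 1 − |0.513 − 0.612| = 1 − 0.099 = 0.901
~v = 1 − 0.513 = 0.487
((v ↔ (t → t)) ↔ ~~t) ↔ ~v = 1 − |0.901 − 0.487| = 1 − 0.414 = 0.586
v → t = min(1, 1 − 0.513 + 0.612) = min(1, 1.099) = 1.000
(((v ↔ (t → t)) ↔ ~~t) ↔ ~v) ↔ (v → t) = 1 − |0.586 − 1.000| = 1 − 0.414 = 0.586
t → w = min(1, 1 − 0.612 + 0.186) = min(1, 0.574) = 0.574
((((v ↔ (t → t)) ↔ ~~t) ↔ ~v) ↔ (v → t)) → (t → w) = min(1, 1 − 0.586 + 0.574) = min(1, 0.988) = 0.988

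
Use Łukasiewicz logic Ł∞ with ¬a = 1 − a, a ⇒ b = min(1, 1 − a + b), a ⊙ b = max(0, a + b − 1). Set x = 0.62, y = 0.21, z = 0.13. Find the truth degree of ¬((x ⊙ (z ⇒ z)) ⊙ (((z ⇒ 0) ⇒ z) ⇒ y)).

z ⇒ z = min(1, 1 − 0.13 + 0.13) = min(1, 1.00) = 1.00
x ⊙ (z ⇒ z) = max(0, 0.62 + 1.00 − 1) = max(0, 0.62) = 0.62
z ⇒ 0 = min(1, 1 − 0.13 + 0.00) = min(1, 0.87) = 0.87
(z ⇒ 0) ⇒ z = min(1, 1 − 0.87 + 0.13) = min(1, 0.26) = 0.26
((z ⇒ 0) ⇒ z) ⇒ y = min(1, 1 − 0.26 + 0.21) = min(1, 0.95) = 0.95
(x ⊙ (z ⇒ z)) ⊙ (((z ⇒ 0) ⇒ z) ⇒ y) = max(0, 0.62 + 0.95 − 1) = max(0, 0.57) = 0.57
¬((x ⊙ (z ⇒ z)) ⊙ (((z ⇒ 0) ⇒ z) ⇒ y)) = 1 − 0.57 = 0.43

0.43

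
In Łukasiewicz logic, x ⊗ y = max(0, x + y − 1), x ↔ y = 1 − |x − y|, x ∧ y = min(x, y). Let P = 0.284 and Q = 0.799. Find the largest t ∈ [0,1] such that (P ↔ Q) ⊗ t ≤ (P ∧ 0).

0.515

P ↔ Q = 1 − |0.284 − 0.799| = 1 − 0.515 = 0.485
So the left factor is P ↔ Q = 0.485.
P ∧ 0 = min(0.284, 0.000) = 0.000
So the right-hand bound is P ∧ 0 = 0.000.
The residuum of the Łukasiewicz t-norm gives the supremum: min(1, 1 − 0.485 + 0.000).
1 − 0.485 + 0.000 = 0.515, so t = min(1, 0.515) = 0.515.
Check: 0.485 ⊗ 0.515 = max(0, 0.000) = 0.000 ≤ 0.000.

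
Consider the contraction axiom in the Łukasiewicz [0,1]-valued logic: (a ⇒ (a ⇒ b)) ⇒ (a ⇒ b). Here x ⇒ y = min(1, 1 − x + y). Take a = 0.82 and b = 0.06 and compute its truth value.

a ⇒ b = min(1, 1 − 0.82 + 0.06) = min(1, 0.24) = 0.24
a ⇒ (a ⇒ b) = min(1, 1 − 0.82 + 0.24) = min(1, 0.42) = 0.42
(a ⇒ (a ⇒ b)) ⇒ (a ⇒ b) = min(1, 1 − 0.42 + 0.24) = min(1, 0.82) = 0.82
(The value 0.82 < 1 shows this instance is not satisfied; fails in Ł∞ (the t-norm is not idempotent).)

0.82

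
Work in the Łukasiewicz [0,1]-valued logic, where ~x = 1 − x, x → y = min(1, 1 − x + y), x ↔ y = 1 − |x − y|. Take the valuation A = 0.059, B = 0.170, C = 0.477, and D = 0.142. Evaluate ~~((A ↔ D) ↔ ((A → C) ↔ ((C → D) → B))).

A ↔ D = 1 − |0.059 − 0.142| = 1 − 0.083 = 0.917
A → C = min(1, 1 − 0.059 + 0.477) = min(1, 1.418) = 1.000
C → D = min(1, 1 − 0.477 + 0.142) = min(1, 0.665) = 0.665
(C → D) → B = min(1, 1 − 0.665 + 0.170) = min(1, 0.505) = 0.505
(A → C) ↔ ((C → D) → B) = 1 − |1.000 − 0.505| = 1 − 0.495 = 0.505
(A ↔ D) ↔ ((A → C) ↔ ((C → D) → B)) = 1 − |0.917 − 0.505| = 1 − 0.412 = 0.588
~((A ↔ D) ↔ ((A → C) ↔ ((C → D) → B))) = 1 − 0.588 = 0.412
~~((A ↔ D) ↔ ((A → C) ↔ ((C → D) → B))) = 1 − 0.412 = 0.588

0.588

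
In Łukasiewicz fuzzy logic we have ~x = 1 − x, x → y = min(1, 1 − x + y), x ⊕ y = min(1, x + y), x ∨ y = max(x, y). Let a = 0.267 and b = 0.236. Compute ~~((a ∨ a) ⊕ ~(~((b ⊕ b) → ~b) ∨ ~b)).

a ∨ a = max(0.267, 0.267) = 0.267
b ⊕ b = min(1, 0.236 + 0.236) = min(1, 0.472) = 0.472
~b = 1 − 0.236 = 0.764
(b ⊕ b) → ~b = min(1, 1 − 0.472 + 0.764) = min(1, 1.292) = 1.000
~((b ⊕ b) → ~b) = 1 − 1.000 = 0.000
~((b ⊕ b) → ~b) ∨ ~b = max(0.000, 0.764) = 0.764
~(~((b ⊕ b) → ~b) ∨ ~b) = 1 − 0.764 = 0.236
(a ∨ a) ⊕ ~(~((b ⊕ b) → ~b) ∨ ~b) = min(1, 0.267 + 0.236) = min(1, 0.503) = 0.503
~((a ∨ a) ⊕ ~(~((b ⊕ b) → ~b) ∨ ~b)) = 1 − 0.503 = 0.497
~~((a ∨ a) ⊕ ~(~((b ⊕ b) → ~b) ∨ ~b)) = 1 − 0.497 = 0.503

0.503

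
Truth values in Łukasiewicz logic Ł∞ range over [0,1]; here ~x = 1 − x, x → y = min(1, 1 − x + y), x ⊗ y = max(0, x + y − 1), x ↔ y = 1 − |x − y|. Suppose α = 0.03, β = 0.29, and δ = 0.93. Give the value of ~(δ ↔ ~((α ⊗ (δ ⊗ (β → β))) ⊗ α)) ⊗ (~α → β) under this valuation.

0.00

β → β = min(1, 1 − 0.29 + 0.29) = min(1, 1.00) = 1.00
δ ⊗ (β → β) = max(0, 0.93 + 1.00 − 1) = max(0, 0.93) = 0.93
α ⊗ (δ ⊗ (β → β)) = max(0, 0.03 + 0.93 − 1) = max(0, -0.04) = 0.00
(α ⊗ (δ ⊗ (β → β))) ⊗ α = max(0, 0.00 + 0.03 − 1) = max(0, -0.97) = 0.00
~((α ⊗ (δ ⊗ (β → β))) ⊗ α) = 1 − 0.00 = 1.00
δ ↔ ~((α ⊗ (δ ⊗ (β → β))) ⊗ α) = 1 − |0.93 − 1.00| = 1 − 0.07 = 0.93
~(δ ↔ ~((α ⊗ (δ ⊗ (β → β))) ⊗ α)) = 1 − 0.93 = 0.07
~α = 1 − 0.03 = 0.97
~α → β = min(1, 1 − 0.97 + 0.29) = min(1, 0.32) = 0.32
~(δ ↔ ~((α ⊗ (δ ⊗ (β → β))) ⊗ α)) ⊗ (~α → β) = max(0, 0.07 + 0.32 − 1) = max(0, -0.61) = 0.00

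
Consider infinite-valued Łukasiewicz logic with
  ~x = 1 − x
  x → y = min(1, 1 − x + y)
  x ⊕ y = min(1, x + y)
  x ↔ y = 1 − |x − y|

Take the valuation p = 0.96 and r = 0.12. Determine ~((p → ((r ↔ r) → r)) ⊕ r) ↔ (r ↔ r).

0.72

r ↔ r = 1 − |0.12 − 0.12| = 1 − 0.00 = 1.00
(r ↔ r) → r = min(1, 1 − 1.00 + 0.12) = min(1, 0.12) = 0.12
p → ((r ↔ r) → r) = min(1, 1 − 0.96 + 0.12) = min(1, 0.16) = 0.16
(p → ((r ↔ r) → r)) ⊕ r = min(1, 0.16 + 0.12) = min(1, 0.28) = 0.28
~((p → ((r ↔ r) → r)) ⊕ r) = 1 − 0.28 = 0.72
~((p → ((r ↔ r) → r)) ⊕ r) ↔ (r ↔ r) = 1 − |0.72 − 1.00| = 1 − 0.28 = 0.72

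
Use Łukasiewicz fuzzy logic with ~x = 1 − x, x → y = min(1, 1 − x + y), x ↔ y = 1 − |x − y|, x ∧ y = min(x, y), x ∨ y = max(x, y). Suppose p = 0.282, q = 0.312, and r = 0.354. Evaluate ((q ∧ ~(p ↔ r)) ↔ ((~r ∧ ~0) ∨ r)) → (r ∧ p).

p ↔ r = 1 − |0.282 − 0.354| = 1 − 0.072 = 0.928
~(p ↔ r) = 1 − 0.928 = 0.072
q ∧ ~(p ↔ r) = min(0.312, 0.072) = 0.072
~r = 1 − 0.354 = 0.646
~0 = 1 − 0.000 = 1.000
~r ∧ ~0 = min(0.646, 1.000) = 0.646
(~r ∧ ~0) ∨ r = max(0.646, 0.354) = 0.646
(q ∧ ~(p ↔ r)) ↔ ((~r ∧ ~0) ∨ r) = 1 − |0.072 − 0.646| = 1 − 0.574 = 0.426
r ∧ p = min(0.354, 0.282) = 0.282
((q ∧ ~(p ↔ r)) ↔ ((~r ∧ ~0) ∨ r)) → (r ∧ p) = min(1, 1 − 0.426 + 0.282) = min(1, 0.856) = 0.856

0.856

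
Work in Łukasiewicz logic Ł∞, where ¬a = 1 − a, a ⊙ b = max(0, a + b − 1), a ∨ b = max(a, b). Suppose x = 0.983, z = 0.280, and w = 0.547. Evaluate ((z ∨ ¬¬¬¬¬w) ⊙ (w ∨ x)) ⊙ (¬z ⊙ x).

0.139

¬w = 1 − 0.547 = 0.453
¬¬w = 1 − 0.453 = 0.547
¬¬¬w = 1 − 0.547 = 0.453
¬¬¬¬w = 1 − 0.453 = 0.547
¬¬¬¬¬w = 1 − 0.547 = 0.453
z ∨ ¬¬¬¬¬w = max(0.280, 0.453) = 0.453
w ∨ x = max(0.547, 0.983) = 0.983
(z ∨ ¬¬¬¬¬w) ⊙ (w ∨ x) = max(0, 0.453 + 0.983 − 1) = max(0, 0.436) = 0.436
¬z = 1 − 0.280 = 0.720
¬z ⊙ x = max(0, 0.720 + 0.983 − 1) = max(0, 0.703) = 0.703
((z ∨ ¬¬¬¬¬w) ⊙ (w ∨ x)) ⊙ (¬z ⊙ x) = max(0, 0.436 + 0.703 − 1) = max(0, 0.139) = 0.139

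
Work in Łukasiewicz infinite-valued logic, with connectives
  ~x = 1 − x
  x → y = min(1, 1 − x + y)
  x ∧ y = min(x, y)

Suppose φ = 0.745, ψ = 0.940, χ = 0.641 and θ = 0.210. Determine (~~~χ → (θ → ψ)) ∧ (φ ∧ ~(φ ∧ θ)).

0.745

~χ = 1 − 0.641 = 0.359
~~χ = 1 − 0.359 = 0.641
~~~χ = 1 − 0.641 = 0.359
θ → ψ = min(1, 1 − 0.210 + 0.940) = min(1, 1.730) = 1.000
~~~χ → (θ → ψ) = min(1, 1 − 0.359 + 1.000) = min(1, 1.641) = 1.000
φ ∧ θ = min(0.745, 0.210) = 0.210
~(φ ∧ θ) = 1 − 0.210 = 0.790
φ ∧ ~(φ ∧ θ) = min(0.745, 0.790) = 0.745
(~~~χ → (θ → ψ)) ∧ (φ ∧ ~(φ ∧ θ)) = min(1.000, 0.745) = 0.745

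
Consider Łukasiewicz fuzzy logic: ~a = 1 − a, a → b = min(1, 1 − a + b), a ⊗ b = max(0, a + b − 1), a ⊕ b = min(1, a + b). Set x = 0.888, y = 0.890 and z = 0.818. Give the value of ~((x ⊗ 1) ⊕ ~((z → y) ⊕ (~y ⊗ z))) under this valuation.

0.112

x ⊗ 1 = max(0, 0.888 + 1.000 − 1) = max(0, 0.888) = 0.888
z → y = min(1, 1 − 0.818 + 0.890) = min(1, 1.072) = 1.000
~y = 1 − 0.890 = 0.110
~y ⊗ z = max(0, 0.110 + 0.818 − 1) = max(0, -0.072) = 0.000
(z → y) ⊕ (~y ⊗ z) = min(1, 1.000 + 0.000) = min(1, 1.000) = 1.000
~((z → y) ⊕ (~y ⊗ z)) = 1 − 1.000 = 0.000
(x ⊗ 1) ⊕ ~((z → y) ⊕ (~y ⊗ z)) = min(1, 0.888 + 0.000) = min(1, 0.888) = 0.888
~((x ⊗ 1) ⊕ ~((z → y) ⊕ (~y ⊗ z))) = 1 − 0.888 = 0.112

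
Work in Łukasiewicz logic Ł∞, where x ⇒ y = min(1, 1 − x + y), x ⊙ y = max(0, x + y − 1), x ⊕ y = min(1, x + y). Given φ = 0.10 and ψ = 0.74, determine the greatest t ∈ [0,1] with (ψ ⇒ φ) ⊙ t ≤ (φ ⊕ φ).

0.84

ψ ⇒ φ = min(1, 1 − 0.74 + 0.10) = min(1, 0.36) = 0.36
So the left factor is ψ ⇒ φ = 0.36.
φ ⊕ φ = min(1, 0.10 + 0.10) = min(1, 0.20) = 0.20
So the right-hand bound is φ ⊕ φ = 0.20.
The residuum of the Łukasiewicz t-norm gives the supremum: min(1, 1 − 0.36 + 0.20).
1 − 0.36 + 0.20 = 0.84, so t = min(1, 0.84) = 0.84.
Check: 0.36 ⊙ 0.84 = max(0, 0.20) = 0.20 ≤ 0.20.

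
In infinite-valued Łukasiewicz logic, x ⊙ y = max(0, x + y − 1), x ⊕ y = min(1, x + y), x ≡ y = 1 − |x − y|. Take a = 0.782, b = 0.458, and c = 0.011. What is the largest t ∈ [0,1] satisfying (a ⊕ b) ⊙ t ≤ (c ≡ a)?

0.229

a ⊕ b = min(1, 0.782 + 0.458) = min(1, 1.240) = 1.000
So the left factor is a ⊕ b = 1.000.
c ≡ a = 1 − |0.011 − 0.782| = 1 − 0.771 = 0.229
So the right-hand bound is c ≡ a = 0.229.
The residuum of the Łukasiewicz t-norm gives the supremum: min(1, 1 − 1.000 + 0.229).
1 − 1.000 + 0.229 = 0.229, so t = min(1, 0.229) = 0.229.
Check: 1.000 ⊙ 0.229 = max(0, 0.229) = 0.229 ≤ 0.229.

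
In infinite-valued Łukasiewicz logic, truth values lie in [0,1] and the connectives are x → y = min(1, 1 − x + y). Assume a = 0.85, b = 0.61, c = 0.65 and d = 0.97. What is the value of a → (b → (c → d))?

c → d = min(1, 1 − 0.65 + 0.97) = min(1, 1.32) = 1.00
b → (c → d) = min(1, 1 − 0.61 + 1.00) = min(1, 1.39) = 1.00
a → (b → (c → d)) = min(1, 1 − 0.85 + 1.00) = min(1, 1.15) = 1.00

1.00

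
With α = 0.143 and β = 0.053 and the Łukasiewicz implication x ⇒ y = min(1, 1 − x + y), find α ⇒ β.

α ⇒ β = min(1, 1 − 0.143 + 0.053) = min(1, 0.910) = 0.910
For comparison, the Gödel implication (1 if x ≤ y else y) would give 0.053.

0.910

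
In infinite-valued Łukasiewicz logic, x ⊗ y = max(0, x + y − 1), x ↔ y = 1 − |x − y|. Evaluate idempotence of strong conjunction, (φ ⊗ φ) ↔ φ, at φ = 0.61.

0.61

φ ⊗ φ = max(0, 0.61 + 0.61 − 1) = max(0, 0.22) = 0.22
(φ ⊗ φ) ↔ φ = 1 − |0.22 − 0.61| = 1 − 0.39 = 0.61
(The value 0.61 < 1 shows this instance is not satisfied; fails in Ł∞ since a ⊗ a = max(0, 2a−1) ≠ a in general.)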